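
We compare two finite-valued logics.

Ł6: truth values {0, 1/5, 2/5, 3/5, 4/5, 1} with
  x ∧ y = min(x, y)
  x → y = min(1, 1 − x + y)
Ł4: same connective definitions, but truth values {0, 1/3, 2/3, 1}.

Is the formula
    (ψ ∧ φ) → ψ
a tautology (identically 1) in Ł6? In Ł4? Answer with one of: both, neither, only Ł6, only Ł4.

In Ł6: every assignment gives 1 — tautology.
In Ł4: every assignment gives 1 — tautology.

both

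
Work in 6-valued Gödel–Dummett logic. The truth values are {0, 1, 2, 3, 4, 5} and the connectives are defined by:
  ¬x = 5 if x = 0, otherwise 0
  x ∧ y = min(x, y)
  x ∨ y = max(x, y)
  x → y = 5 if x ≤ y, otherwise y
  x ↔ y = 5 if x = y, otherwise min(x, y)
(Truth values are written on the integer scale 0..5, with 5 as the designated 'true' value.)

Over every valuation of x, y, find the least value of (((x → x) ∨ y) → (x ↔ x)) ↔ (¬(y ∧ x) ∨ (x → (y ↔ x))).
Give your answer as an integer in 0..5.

Take x = 2, y = 1:
x → x = 2 → 2 = 5
(x → x) ∨ y = 5 ∨ 1 = 5
x ↔ x = 2 ↔ 2 = 5
((x → x) ∨ y) → (x ↔ x) = 5 → 5 = 5
y ∧ x = 1 ∧ 2 = 1
¬(y ∧ x) = ¬1 = 0
y ↔ x = 1 ↔ 2 = 1
x → (y ↔ x) = 2 → 1 = 1
¬(y ∧ x) ∨ (x → (y ↔ x)) = 0 ∨ 1 = 1
(((x → x) ∨ y) → (x ↔ x)) ↔ (¬(y ∧ x) ∨ (x → (y ↔ x))) = 5 ↔ 1 = 1
No assignment yields a value below 1, so this is the minimum.

1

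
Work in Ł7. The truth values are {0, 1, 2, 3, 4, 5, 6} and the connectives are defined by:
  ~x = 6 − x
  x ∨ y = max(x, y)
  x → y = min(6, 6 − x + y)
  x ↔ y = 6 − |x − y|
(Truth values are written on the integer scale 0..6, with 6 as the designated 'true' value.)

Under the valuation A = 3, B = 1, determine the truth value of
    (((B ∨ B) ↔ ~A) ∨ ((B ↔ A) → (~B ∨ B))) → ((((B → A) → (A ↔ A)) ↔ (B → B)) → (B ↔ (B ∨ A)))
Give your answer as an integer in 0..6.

4

B ∨ B = 1 ∨ 1 = 1
~A = ~3 = 3
(B ∨ B) ↔ ~A = 1 ↔ 3 = 4
B ↔ A = 1 ↔ 3 = 4
~B = ~1 = 5
~B ∨ B = 5 ∨ 1 = 5
(B ↔ A) → (~B ∨ B) = 4 → 5 = 6
((B ∨ B) ↔ ~A) ∨ ((B ↔ A) → (~B ∨ B)) = 4 ∨ 6 = 6
B → A = 1 → 3 = 6
A ↔ A = 3 ↔ 3 = 6
(B → A) → (A ↔ A) = 6 → 6 = 6
B → B = 1 → 1 = 6
((B → A) → (A ↔ A)) ↔ (B → B) = 6 ↔ 6 = 6
B ∨ A = 1 ∨ 3 = 3
B ↔ (B ∨ A) = 1 ↔ 3 = 4
(((B → A) → (A ↔ A)) ↔ (B → B)) → (B ↔ (B ∨ A)) = 6 → 4 = 4
(((B ∨ B) ↔ ~A) ∨ ((B ↔ A) → (~B ∨ B))) → ((((B → A) → (A ↔ A)) ↔ (B → B)) → (B ↔ (B ∨ A))) = 6 → 4 = 4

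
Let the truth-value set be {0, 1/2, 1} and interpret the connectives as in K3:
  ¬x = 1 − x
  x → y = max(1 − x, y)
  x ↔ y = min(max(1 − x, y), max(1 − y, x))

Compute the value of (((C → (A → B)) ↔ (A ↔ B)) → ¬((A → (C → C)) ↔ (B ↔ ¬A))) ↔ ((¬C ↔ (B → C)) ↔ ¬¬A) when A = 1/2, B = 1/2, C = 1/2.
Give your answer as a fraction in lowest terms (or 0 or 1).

A → B = 1/2 → 1/2 = 1/2
C → (A → B) = 1/2 → 1/2 = 1/2
A ↔ B = 1/2 ↔ 1/2 = 1/2
(C → (A → B)) ↔ (A ↔ B) = 1/2 ↔ 1/2 = 1/2
C → C = 1/2 → 1/2 = 1/2
A → (C → C) = 1/2 → 1/2 = 1/2
¬A = ¬1/2 = 1/2
B ↔ ¬A = 1/2 ↔ 1/2 = 1/2
(A → (C → C)) ↔ (B ↔ ¬A) = 1/2 ↔ 1/2 = 1/2
¬((A → (C → C)) ↔ (B ↔ ¬A)) = ¬1/2 = 1/2
((C → (A → B)) ↔ (A ↔ B)) → ¬((A → (C → C)) ↔ (B ↔ ¬A)) = 1/2 → 1/2 = 1/2
¬C = ¬1/2 = 1/2
B → C = 1/2 → 1/2 = 1/2
¬C ↔ (B → C) = 1/2 ↔ 1/2 = 1/2
¬A = ¬1/2 = 1/2
¬¬A = ¬1/2 = 1/2
(¬C ↔ (B → C)) ↔ ¬¬A = 1/2 ↔ 1/2 = 1/2
(((C → (A → B)) ↔ (A ↔ B)) → ¬((A → (C → C)) ↔ (B ↔ ¬A))) ↔ ((¬C ↔ (B → C)) ↔ ¬¬A) = 1/2 ↔ 1/2 = 1/2

1/2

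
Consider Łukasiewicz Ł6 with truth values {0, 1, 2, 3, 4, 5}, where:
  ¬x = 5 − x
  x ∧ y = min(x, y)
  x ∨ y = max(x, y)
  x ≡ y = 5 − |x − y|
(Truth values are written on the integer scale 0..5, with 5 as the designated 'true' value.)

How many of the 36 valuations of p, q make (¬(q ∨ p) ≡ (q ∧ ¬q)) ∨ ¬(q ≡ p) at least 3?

31

value 5: 18 assignments (counts)
value 4: 9 assignments (counts)
value 3: 4 assignments (counts)
value 2: 3 assignments
value 1: 1 assignment
value 0: 1 assignment
So 31 of the 36 assignments meet the threshold.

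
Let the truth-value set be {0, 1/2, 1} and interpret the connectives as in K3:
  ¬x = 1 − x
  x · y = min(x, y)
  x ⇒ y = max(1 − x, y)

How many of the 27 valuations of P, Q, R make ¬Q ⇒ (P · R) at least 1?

value 1: 11 assignments (counts)
value 1/2: 11 assignments
value 0: 5 assignments
So 11 of the 27 assignments meet the threshold.

11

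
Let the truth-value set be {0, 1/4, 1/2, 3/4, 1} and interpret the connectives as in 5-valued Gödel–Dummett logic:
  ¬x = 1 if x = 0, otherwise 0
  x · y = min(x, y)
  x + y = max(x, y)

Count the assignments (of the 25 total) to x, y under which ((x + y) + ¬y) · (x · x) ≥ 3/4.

value 1: 5 assignments (counts)
value 3/4: 5 assignments (counts)
value 1/2: 5 assignments
value 1/4: 5 assignments
value 0: 5 assignments
So 10 of the 25 assignments meet the threshold.

10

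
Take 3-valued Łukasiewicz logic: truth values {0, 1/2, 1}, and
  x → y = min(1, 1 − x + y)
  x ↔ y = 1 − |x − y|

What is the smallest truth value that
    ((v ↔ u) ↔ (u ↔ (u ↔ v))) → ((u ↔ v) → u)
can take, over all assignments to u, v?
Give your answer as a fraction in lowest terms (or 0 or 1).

Take u = 0, v = 1/2:
v ↔ u = 1/2 ↔ 0 = 1/2
u ↔ v = 0 ↔ 1/2 = 1/2
u ↔ (u ↔ v) = 0 ↔ 1/2 = 1/2
(v ↔ u) ↔ (u ↔ (u ↔ v)) = 1/2 ↔ 1/2 = 1
u ↔ v = 0 ↔ 1/2 = 1/2
(u ↔ v) → u = 1/2 → 0 = 1/2
((v ↔ u) ↔ (u ↔ (u ↔ v))) → ((u ↔ v) → u) = 1 → 1/2 = 1/2
No assignment yields a value below 1/2, so this is the minimum.

1/2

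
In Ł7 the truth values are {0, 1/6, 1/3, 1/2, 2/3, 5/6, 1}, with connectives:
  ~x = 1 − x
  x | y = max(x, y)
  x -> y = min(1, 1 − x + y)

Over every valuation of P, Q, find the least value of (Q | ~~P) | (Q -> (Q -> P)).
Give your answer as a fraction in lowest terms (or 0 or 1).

2/3

Take P = 0, Q = 2/3:
~P = ~0 = 1
~~P = ~1 = 0
Q | ~~P = 2/3 | 0 = 2/3
Q -> P = 2/3 -> 0 = 1/3
Q -> (Q -> P) = 2/3 -> 1/3 = 2/3
(Q | ~~P) | (Q -> (Q -> P)) = 2/3 | 2/3 = 2/3
No assignment yields a value below 2/3, so this is the minimum.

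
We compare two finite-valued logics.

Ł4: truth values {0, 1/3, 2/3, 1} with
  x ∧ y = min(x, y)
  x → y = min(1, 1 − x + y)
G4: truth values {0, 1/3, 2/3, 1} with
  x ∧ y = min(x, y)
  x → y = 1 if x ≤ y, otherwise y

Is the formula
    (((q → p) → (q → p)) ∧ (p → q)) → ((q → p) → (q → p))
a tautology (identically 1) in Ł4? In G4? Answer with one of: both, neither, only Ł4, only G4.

In Ł4: every assignment gives 1 — tautology.
In G4: every assignment gives 1 — tautology.

both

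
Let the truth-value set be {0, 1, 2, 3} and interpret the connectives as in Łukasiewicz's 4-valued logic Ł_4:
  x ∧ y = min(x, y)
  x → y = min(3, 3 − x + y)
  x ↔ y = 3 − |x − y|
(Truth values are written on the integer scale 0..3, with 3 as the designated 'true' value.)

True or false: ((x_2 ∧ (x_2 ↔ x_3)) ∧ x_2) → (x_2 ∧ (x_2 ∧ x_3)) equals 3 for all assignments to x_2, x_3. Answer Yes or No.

No

Counterexample: take x_2 = 1, x_3 = 0.
x_2 ↔ x_3 = 1 ↔ 0 = 2
x_2 ∧ (x_2 ↔ x_3) = 1 ∧ 2 = 1
(x_2 ∧ (x_2 ↔ x_3)) ∧ x_2 = 1 ∧ 1 = 1
x_2 ∧ x_3 = 1 ∧ 0 = 0
x_2 ∧ (x_2 ∧ x_3) = 1 ∧ 0 = 0
((x_2 ∧ (x_2 ↔ x_3)) ∧ x_2) → (x_2 ∧ (x_2 ∧ x_3)) = 1 → 0 = 2
This gives 2 ≠ 3.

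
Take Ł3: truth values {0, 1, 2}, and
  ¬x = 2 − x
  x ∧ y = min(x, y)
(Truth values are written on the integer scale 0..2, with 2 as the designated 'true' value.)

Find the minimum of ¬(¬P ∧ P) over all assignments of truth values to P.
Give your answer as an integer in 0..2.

Take P = 1:
¬P = ¬1 = 1
¬P ∧ P = 1 ∧ 1 = 1
¬(¬P ∧ P) = ¬1 = 1
No assignment yields a value below 1, so this is the minimum.

1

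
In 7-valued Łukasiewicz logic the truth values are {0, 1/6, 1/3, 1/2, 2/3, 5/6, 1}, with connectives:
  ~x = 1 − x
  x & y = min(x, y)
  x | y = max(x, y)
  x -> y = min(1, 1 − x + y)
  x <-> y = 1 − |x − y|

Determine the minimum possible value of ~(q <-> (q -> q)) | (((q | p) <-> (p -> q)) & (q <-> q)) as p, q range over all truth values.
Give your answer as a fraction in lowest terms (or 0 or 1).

1/2

Take p = 0, q = 1/2:
q -> q = 1/2 -> 1/2 = 1
q <-> (q -> q) = 1/2 <-> 1 = 1/2
~(q <-> (q -> q)) = ~1/2 = 1/2
q | p = 1/2 | 0 = 1/2
p -> q = 0 -> 1/2 = 1
(q | p) <-> (p -> q) = 1/2 <-> 1 = 1/2
q <-> q = 1/2 <-> 1/2 = 1
((q | p) <-> (p -> q)) & (q <-> q) = 1/2 & 1 = 1/2
~(q <-> (q -> q)) | (((q | p) <-> (p -> q)) & (q <-> q)) = 1/2 | 1/2 = 1/2
No assignment yields a value below 1/2, so this is the minimum.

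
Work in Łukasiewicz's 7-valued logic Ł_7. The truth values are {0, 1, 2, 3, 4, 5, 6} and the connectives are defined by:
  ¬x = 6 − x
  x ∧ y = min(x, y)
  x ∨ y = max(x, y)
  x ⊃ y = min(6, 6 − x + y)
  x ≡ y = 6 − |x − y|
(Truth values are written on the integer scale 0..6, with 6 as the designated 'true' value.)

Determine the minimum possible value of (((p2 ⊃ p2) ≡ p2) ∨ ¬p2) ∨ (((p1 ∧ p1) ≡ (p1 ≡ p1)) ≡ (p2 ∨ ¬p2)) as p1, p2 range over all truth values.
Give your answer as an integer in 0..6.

Take p1 = 0, p2 = 3:
p2 ⊃ p2 = 3 ⊃ 3 = 6
(p2 ⊃ p2) ≡ p2 = 6 ≡ 3 = 3
¬p2 = ¬3 = 3
((p2 ⊃ p2) ≡ p2) ∨ ¬p2 = 3 ∨ 3 = 3
p1 ∧ p1 = 0 ∧ 0 = 0
p1 ≡ p1 = 0 ≡ 0 = 6
(p1 ∧ p1) ≡ (p1 ≡ p1) = 0 ≡ 6 = 0
¬p2 = ¬3 = 3
p2 ∨ ¬p2 = 3 ∨ 3 = 3
((p1 ∧ p1) ≡ (p1 ≡ p1)) ≡ (p2 ∨ ¬p2) = 0 ≡ 3 = 3
(((p2 ⊃ p2) ≡ p2) ∨ ¬p2) ∨ (((p1 ∧ p1) ≡ (p1 ≡ p1)) ≡ (p2 ∨ ¬p2)) = 3 ∨ 3 = 3
No assignment yields a value below 3, so this is the minimum.

3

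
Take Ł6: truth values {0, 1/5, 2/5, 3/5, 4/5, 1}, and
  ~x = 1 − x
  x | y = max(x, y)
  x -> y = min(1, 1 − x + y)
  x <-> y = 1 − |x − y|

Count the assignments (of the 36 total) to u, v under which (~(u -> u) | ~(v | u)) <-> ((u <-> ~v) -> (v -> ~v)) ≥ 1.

2

value 1: 2 assignments (counts)
value 4/5: 5 assignments
value 3/5: 9 assignments
value 2/5: 8 assignments
value 1/5: 6 assignments
value 0: 6 assignments
So 2 of the 36 assignments meet the threshold.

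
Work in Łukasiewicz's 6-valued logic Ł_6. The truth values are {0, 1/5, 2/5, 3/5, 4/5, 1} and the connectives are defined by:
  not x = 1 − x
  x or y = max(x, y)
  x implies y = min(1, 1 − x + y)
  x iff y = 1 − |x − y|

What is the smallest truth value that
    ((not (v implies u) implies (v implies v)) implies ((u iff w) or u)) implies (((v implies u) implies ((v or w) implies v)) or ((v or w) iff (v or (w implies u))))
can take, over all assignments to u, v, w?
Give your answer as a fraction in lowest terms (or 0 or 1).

3/5

Take u = 2/5, v = 0, w = 2/5:
v implies u = 0 implies 2/5 = 1
not (v implies u) = not 1 = 0
v implies v = 0 implies 0 = 1
not (v implies u) implies (v implies v) = 0 implies 1 = 1
u iff w = 2/5 iff 2/5 = 1
(u iff w) or u = 1 or 2/5 = 1
(not (v implies u) implies (v implies v)) implies ((u iff w) or u) = 1 implies 1 = 1
v implies u = 0 implies 2/5 = 1
v or w = 0 or 2/5 = 2/5
(v or w) implies v = 2/5 implies 0 = 3/5
(v implies u) implies ((v or w) implies v) = 1 implies 3/5 = 3/5
v or w = 0 or 2/5 = 2/5
w implies u = 2/5 implies 2/5 = 1
v or (w implies u) = 0 or 1 = 1
(v or w) iff (v or (w implies u)) = 2/5 iff 1 = 2/5
((v implies u) implies ((v or w) implies v)) or ((v or w) iff (v or (w implies u))) = 3/5 or 2/5 = 3/5
((not (v implies u) implies (v implies v)) implies ((u iff w) or u)) implies (((v implies u) implies ((v or w) implies v)) or ((v or w) iff (v or (w implies u)))) = 1 implies 3/5 = 3/5
No assignment yields a value below 3/5, so this is the minimum.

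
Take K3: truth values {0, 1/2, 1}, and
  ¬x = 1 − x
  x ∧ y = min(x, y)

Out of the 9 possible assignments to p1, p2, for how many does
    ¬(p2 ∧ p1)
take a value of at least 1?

5

p1 = 0, p2 = 0 ↦ 1  ≥
p1 = 0, p2 = 1/2 ↦ 1  ≥
p1 = 0, p2 = 1 ↦ 1  ≥
p1 = 1/2, p2 = 0 ↦ 1  ≥
p1 = 1/2, p2 = 1/2 ↦ 1/2  <
p1 = 1/2, p2 = 1 ↦ 1/2  <
p1 = 1, p2 = 0 ↦ 1  ≥
p1 = 1, p2 = 1/2 ↦ 1/2  <
p1 = 1, p2 = 1 ↦ 0  <
So 5 of the 9 assignments meet the threshold.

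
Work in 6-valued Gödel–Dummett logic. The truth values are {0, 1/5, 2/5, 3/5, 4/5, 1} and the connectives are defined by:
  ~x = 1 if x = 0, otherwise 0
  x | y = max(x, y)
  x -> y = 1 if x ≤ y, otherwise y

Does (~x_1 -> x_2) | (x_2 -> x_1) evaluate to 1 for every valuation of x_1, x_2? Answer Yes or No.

No

Counterexample: take x_1 = 0, x_2 = 1/5.
~x_1 = ~0 = 1
~x_1 -> x_2 = 1 -> 1/5 = 1/5
x_2 -> x_1 = 1/5 -> 0 = 0
(~x_1 -> x_2) | (x_2 -> x_1) = 1/5 | 0 = 1/5
This gives 1/5 ≠ 1.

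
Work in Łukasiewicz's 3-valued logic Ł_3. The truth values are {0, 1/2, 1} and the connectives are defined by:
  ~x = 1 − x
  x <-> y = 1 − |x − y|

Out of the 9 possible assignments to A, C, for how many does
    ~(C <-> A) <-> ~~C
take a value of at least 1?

4

A = 0, C = 0 ↦ 1  ≥
A = 0, C = 1/2 ↦ 1  ≥
A = 0, C = 1 ↦ 1  ≥
A = 1/2, C = 0 ↦ 1/2  <
A = 1/2, C = 1/2 ↦ 1/2  <
A = 1/2, C = 1 ↦ 1/2  <
A = 1, C = 0 ↦ 0  <
A = 1, C = 1/2 ↦ 1  ≥
A = 1, C = 1 ↦ 0  <
So 4 of the 9 assignments meet the threshold.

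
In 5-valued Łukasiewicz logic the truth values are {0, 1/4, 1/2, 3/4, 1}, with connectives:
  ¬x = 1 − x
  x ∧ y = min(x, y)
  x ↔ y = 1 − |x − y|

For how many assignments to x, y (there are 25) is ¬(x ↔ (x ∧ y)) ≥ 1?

1

value 1: 1 assignment (counts)
value 3/4: 2 assignments
value 1/2: 3 assignments
value 1/4: 4 assignments
value 0: 15 assignments
So 1 of the 25 assignments meets the threshold.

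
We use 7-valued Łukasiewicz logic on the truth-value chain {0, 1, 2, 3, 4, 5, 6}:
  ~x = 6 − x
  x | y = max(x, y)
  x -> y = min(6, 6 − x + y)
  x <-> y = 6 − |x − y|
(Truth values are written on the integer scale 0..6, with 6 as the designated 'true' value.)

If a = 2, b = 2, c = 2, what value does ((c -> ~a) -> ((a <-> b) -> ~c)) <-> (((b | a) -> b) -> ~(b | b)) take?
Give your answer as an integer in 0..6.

~a = ~2 = 4
c -> ~a = 2 -> 4 = 6
a <-> b = 2 <-> 2 = 6
~c = ~2 = 4
(a <-> b) -> ~c = 6 -> 4 = 4
(c -> ~a) -> ((a <-> b) -> ~c) = 6 -> 4 = 4
b | a = 2 | 2 = 2
(b | a) -> b = 2 -> 2 = 6
b | b = 2 | 2 = 2
~(b | b) = ~2 = 4
((b | a) -> b) -> ~(b | b) = 6 -> 4 = 4
((c -> ~a) -> ((a <-> b) -> ~c)) <-> (((b | a) -> b) -> ~(b | b)) = 4 <-> 4 = 6

6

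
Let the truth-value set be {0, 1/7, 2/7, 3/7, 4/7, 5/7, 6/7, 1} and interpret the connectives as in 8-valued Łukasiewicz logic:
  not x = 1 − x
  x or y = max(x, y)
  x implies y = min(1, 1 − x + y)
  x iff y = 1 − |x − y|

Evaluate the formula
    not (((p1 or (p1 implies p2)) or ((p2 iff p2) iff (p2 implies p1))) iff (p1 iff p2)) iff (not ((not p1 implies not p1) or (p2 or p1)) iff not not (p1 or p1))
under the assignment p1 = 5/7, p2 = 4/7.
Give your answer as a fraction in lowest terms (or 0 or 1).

p1 implies p2 = 5/7 implies 4/7 = 6/7
p1 or (p1 implies p2) = 5/7 or 6/7 = 6/7
p2 iff p2 = 4/7 iff 4/7 = 1
p2 implies p1 = 4/7 implies 5/7 = 1
(p2 iff p2) iff (p2 implies p1) = 1 iff 1 = 1
(p1 or (p1 implies p2)) or ((p2 iff p2) iff (p2 implies p1)) = 6/7 or 1 = 1
p1 iff p2 = 5/7 iff 4/7 = 6/7
((p1 or (p1 implies p2)) or ((p2 iff p2) iff (p2 implies p1))) iff (p1 iff p2) = 1 iff 6/7 = 6/7
not (((p1 or (p1 implies p2)) or ((p2 iff p2) iff (p2 implies p1))) iff (p1 iff p2)) = not 6/7 = 1/7
not p1 = not 5/7 = 2/7
not p1 = not 5/7 = 2/7
not p1 implies not p1 = 2/7 implies 2/7 = 1
p2 or p1 = 4/7 or 5/7 = 5/7
(not p1 implies not p1) or (p2 or p1) = 1 or 5/7 = 1
not ((not p1 implies not p1) or (p2 or p1)) = not 1 = 0
p1 or p1 = 5/7 or 5/7 = 5/7
not (p1 or p1) = not 5/7 = 2/7
not not (p1 or p1) = not 2/7 = 5/7
not ((not p1 implies not p1) or (p2 or p1)) iff not not (p1 or p1) = 0 iff 5/7 = 2/7
not (((p1 or (p1 implies p2)) or ((p2 iff p2) iff (p2 implies p1))) iff (p1 iff p2)) iff (not ((not p1 implies not p1) or (p2 or p1)) iff not not (p1 or p1)) = 1/7 iff 2/7 = 6/7

6/7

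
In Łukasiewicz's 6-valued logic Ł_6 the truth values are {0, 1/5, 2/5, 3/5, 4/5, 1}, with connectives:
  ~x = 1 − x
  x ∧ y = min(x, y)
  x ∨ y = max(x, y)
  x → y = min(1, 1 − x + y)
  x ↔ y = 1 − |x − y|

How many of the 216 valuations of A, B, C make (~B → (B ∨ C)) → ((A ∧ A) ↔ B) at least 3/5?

166

value 1: 70 assignments (counts)
value 4/5: 55 assignments (counts)
value 3/5: 41 assignments (counts)
value 2/5: 27 assignments
value 1/5: 16 assignments
value 0: 7 assignments
So 166 of the 216 assignments meet the threshold.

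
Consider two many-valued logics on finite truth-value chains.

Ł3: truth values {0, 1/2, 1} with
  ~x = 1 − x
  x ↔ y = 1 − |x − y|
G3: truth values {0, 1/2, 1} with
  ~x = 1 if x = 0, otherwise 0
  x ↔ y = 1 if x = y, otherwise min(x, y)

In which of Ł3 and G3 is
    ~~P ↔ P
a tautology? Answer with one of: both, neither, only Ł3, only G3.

only Ł3

In Ł3: every assignment gives 1 — tautology.
In G3: at P = 1/2 the value is 1/2 — not a tautology.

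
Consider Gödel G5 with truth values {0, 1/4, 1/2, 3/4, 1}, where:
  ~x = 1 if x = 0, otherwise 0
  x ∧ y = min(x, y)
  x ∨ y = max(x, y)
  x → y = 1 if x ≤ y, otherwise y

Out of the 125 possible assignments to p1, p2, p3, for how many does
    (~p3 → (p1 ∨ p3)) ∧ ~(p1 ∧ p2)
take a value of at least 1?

value 1: 37 assignments (counts)
value 3/4: 1 assignment
value 1/2: 1 assignment
value 1/4: 1 assignment
value 0: 85 assignments
So 37 of the 125 assignments meet the threshold.

37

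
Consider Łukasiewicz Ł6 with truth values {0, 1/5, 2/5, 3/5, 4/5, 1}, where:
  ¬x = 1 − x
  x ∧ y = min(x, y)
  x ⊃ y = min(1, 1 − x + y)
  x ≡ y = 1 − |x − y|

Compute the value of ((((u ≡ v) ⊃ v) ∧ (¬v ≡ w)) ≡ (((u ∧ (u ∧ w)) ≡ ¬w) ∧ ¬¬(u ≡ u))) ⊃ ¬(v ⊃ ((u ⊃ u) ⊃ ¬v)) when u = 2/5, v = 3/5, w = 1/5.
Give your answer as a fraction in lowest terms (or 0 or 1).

3/5

u ≡ v = 2/5 ≡ 3/5 = 4/5
(u ≡ v) ⊃ v = 4/5 ⊃ 3/5 = 4/5
¬v = ¬3/5 = 2/5
¬v ≡ w = 2/5 ≡ 1/5 = 4/5
((u ≡ v) ⊃ v) ∧ (¬v ≡ w) = 4/5 ∧ 4/5 = 4/5
u ∧ w = 2/5 ∧ 1/5 = 1/5
u ∧ (u ∧ w) = 2/5 ∧ 1/5 = 1/5
¬w = ¬1/5 = 4/5
(u ∧ (u ∧ w)) ≡ ¬w = 1/5 ≡ 4/5 = 2/5
u ≡ u = 2/5 ≡ 2/5 = 1
¬(u ≡ u) = ¬1 = 0
¬¬(u ≡ u) = ¬0 = 1
((u ∧ (u ∧ w)) ≡ ¬w) ∧ ¬¬(u ≡ u) = 2/5 ∧ 1 = 2/5
(((u ≡ v) ⊃ v) ∧ (¬v ≡ w)) ≡ (((u ∧ (u ∧ w)) ≡ ¬w) ∧ ¬¬(u ≡ u)) = 4/5 ≡ 2/5 = 3/5
u ⊃ u = 2/5 ⊃ 2/5 = 1
¬v = ¬3/5 = 2/5
(u ⊃ u) ⊃ ¬v = 1 ⊃ 2/5 = 2/5
v ⊃ ((u ⊃ u) ⊃ ¬v) = 3/5 ⊃ 2/5 = 4/5
¬(v ⊃ ((u ⊃ u) ⊃ ¬v)) = ¬4/5 = 1/5
((((u ≡ v) ⊃ v) ∧ (¬v ≡ w)) ≡ (((u ∧ (u ∧ w)) ≡ ¬w) ∧ ¬¬(u ≡ u))) ⊃ ¬(v ⊃ ((u ⊃ u) ⊃ ¬v)) = 3/5 ⊃ 1/5 = 3/5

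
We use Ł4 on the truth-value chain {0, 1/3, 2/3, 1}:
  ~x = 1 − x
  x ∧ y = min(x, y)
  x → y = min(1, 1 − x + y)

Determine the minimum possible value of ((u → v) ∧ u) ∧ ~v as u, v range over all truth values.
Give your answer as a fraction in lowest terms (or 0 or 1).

Take u = 0, v = 0:
u → v = 0 → 0 = 1
(u → v) ∧ u = 1 ∧ 0 = 0
~v = ~0 = 1
((u → v) ∧ u) ∧ ~v = 0 ∧ 1 = 0
No assignment yields a value below 0, so this is the minimum.

0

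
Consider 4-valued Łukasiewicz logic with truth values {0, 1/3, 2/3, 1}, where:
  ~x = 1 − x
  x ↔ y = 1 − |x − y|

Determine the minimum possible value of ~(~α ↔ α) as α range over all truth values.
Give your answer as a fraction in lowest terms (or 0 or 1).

1/3

Take α = 1/3:
~α = ~1/3 = 2/3
~α ↔ α = 2/3 ↔ 1/3 = 2/3
~(~α ↔ α) = ~2/3 = 1/3
No assignment yields a value below 1/3, so this is the minimum.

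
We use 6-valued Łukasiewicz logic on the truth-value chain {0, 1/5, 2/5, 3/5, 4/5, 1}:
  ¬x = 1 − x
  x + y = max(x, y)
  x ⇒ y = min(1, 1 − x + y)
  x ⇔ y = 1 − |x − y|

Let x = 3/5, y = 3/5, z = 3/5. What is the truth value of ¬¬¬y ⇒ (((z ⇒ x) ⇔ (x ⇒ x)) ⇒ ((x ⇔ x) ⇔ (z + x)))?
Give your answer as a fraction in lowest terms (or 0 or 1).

¬y = ¬3/5 = 2/5
¬¬y = ¬2/5 = 3/5
¬¬¬y = ¬3/5 = 2/5
z ⇒ x = 3/5 ⇒ 3/5 = 1
x ⇒ x = 3/5 ⇒ 3/5 = 1
(z ⇒ x) ⇔ (x ⇒ x) = 1 ⇔ 1 = 1
x ⇔ x = 3/5 ⇔ 3/5 = 1
z + x = 3/5 + 3/5 = 3/5
(x ⇔ x) ⇔ (z + x) = 1 ⇔ 3/5 = 3/5
((z ⇒ x) ⇔ (x ⇒ x)) ⇒ ((x ⇔ x) ⇔ (z + x)) = 1 ⇒ 3/5 = 3/5
¬¬¬y ⇒ (((z ⇒ x) ⇔ (x ⇒ x)) ⇒ ((x ⇔ x) ⇔ (z + x))) = 2/5 ⇒ 3/5 = 1

1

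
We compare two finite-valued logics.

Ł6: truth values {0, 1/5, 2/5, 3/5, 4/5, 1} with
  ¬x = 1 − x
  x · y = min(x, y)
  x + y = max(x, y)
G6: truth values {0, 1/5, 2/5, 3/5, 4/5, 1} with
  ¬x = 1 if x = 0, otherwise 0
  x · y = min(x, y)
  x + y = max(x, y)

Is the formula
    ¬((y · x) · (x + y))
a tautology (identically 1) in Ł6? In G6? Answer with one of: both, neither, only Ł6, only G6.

In Ł6: at x = 1/5, y = 1/5 the value is 4/5 — not a tautology.
In G6: at x = 1/5, y = 1/5 the value is 0 — not a tautology.

neither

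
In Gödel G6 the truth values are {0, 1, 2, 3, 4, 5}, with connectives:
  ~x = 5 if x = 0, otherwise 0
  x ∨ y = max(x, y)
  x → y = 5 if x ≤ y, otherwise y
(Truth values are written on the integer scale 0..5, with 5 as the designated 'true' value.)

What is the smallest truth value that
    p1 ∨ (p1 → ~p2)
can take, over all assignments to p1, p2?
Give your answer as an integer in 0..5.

Take p1 = 1, p2 = 1:
~p2 = ~1 = 0
p1 → ~p2 = 1 → 0 = 0
p1 ∨ (p1 → ~p2) = 1 ∨ 0 = 1
No assignment yields a value below 1, so this is the minimum.

1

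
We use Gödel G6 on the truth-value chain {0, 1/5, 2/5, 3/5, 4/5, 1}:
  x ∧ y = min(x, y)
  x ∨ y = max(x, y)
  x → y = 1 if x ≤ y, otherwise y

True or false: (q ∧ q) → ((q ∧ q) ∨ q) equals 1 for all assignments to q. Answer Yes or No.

Yes

q = 0 ↦ 1
q = 1/5 ↦ 1
q = 2/5 ↦ 1
q = 3/5 ↦ 1
q = 4/5 ↦ 1
q = 1 ↦ 1
Every assignment gives a value ≥ 1.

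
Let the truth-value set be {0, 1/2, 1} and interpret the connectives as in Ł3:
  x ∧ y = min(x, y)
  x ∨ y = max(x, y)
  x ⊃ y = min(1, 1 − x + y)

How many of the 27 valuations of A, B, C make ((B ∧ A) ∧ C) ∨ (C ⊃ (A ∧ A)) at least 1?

18

value 1: 18 assignments (counts)
value 1/2: 6 assignments
value 0: 3 assignments
So 18 of the 27 assignments meet the threshold.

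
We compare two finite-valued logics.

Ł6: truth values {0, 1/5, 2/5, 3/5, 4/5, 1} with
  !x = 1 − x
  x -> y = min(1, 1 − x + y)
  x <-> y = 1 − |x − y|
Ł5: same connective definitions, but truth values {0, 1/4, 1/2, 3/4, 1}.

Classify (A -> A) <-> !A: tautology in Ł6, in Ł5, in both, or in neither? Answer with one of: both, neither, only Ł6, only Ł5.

neither

In Ł6: at A = 1/5 the value is 4/5 — not a tautology.
In Ł5: at A = 1/4 the value is 3/4 — not a tautology.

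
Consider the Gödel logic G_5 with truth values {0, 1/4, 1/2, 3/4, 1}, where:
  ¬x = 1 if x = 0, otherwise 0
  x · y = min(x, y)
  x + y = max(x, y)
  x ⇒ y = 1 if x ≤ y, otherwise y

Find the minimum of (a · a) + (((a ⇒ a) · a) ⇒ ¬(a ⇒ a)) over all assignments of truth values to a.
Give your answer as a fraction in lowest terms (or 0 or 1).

Take a = 1/4:
a · a = 1/4 · 1/4 = 1/4
a ⇒ a = 1/4 ⇒ 1/4 = 1
(a ⇒ a) · a = 1 · 1/4 = 1/4
a ⇒ a = 1/4 ⇒ 1/4 = 1
¬(a ⇒ a) = ¬1 = 0
((a ⇒ a) · a) ⇒ ¬(a ⇒ a) = 1/4 ⇒ 0 = 0
(a · a) + (((a ⇒ a) · a) ⇒ ¬(a ⇒ a)) = 1/4 + 0 = 1/4
No assignment yields a value below 1/4, so this is the minimum.

1/4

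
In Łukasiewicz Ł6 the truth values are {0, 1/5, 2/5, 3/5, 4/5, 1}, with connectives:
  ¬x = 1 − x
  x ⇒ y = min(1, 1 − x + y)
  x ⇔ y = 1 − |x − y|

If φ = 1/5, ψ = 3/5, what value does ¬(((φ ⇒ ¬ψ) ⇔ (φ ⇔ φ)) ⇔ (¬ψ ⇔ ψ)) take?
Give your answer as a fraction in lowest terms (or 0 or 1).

¬ψ = ¬3/5 = 2/5
φ ⇒ ¬ψ = 1/5 ⇒ 2/5 = 1
φ ⇔ φ = 1/5 ⇔ 1/5 = 1
(φ ⇒ ¬ψ) ⇔ (φ ⇔ φ) = 1 ⇔ 1 = 1
¬ψ = ¬3/5 = 2/5
¬ψ ⇔ ψ = 2/5 ⇔ 3/5 = 4/5
((φ ⇒ ¬ψ) ⇔ (φ ⇔ φ)) ⇔ (¬ψ ⇔ ψ) = 1 ⇔ 4/5 = 4/5
¬(((φ ⇒ ¬ψ) ⇔ (φ ⇔ φ)) ⇔ (¬ψ ⇔ ψ)) = ¬4/5 = 1/5

1/5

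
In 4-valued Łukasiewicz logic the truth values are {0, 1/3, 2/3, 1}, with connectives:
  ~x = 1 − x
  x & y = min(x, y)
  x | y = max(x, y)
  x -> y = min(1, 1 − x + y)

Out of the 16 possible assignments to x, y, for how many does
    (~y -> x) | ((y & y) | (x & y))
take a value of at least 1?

10

x = 0, y = 0 ↦ 0  <
x = 0, y = 1/3 ↦ 1/3  <
x = 0, y = 2/3 ↦ 2/3  <
x = 0, y = 1 ↦ 1  ≥
x = 1/3, y = 0 ↦ 1/3  <
x = 1/3, y = 1/3 ↦ 2/3  <
x = 1/3, y = 2/3 ↦ 1  ≥
x = 1/3, y = 1 ↦ 1  ≥
x = 2/3, y = 0 ↦ 2/3  <
x = 2/3, y = 1/3 ↦ 1  ≥
x = 2/3, y = 2/3 ↦ 1  ≥
x = 2/3, y = 1 ↦ 1  ≥
x = 1, y = 0 ↦ 1  ≥
x = 1, y = 1/3 ↦ 1  ≥
x = 1, y = 2/3 ↦ 1  ≥
x = 1, y = 1 ↦ 1  ≥
So 10 of the 16 assignments meet the threshold.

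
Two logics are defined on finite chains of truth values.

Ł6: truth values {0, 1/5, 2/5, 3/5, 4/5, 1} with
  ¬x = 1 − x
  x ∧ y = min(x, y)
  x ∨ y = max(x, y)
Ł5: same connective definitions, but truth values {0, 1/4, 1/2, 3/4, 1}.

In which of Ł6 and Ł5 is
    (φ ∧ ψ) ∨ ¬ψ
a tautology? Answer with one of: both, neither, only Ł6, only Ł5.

In Ł6: at φ = 0, ψ = 1/5 the value is 4/5 — not a tautology.
In Ł5: at φ = 0, ψ = 1/4 the value is 3/4 — not a tautology.

neither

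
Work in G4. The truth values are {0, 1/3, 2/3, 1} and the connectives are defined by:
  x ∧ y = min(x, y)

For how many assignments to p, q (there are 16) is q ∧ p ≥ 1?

p = 0, q = 0 ↦ 0  <
p = 0, q = 1/3 ↦ 0  <
p = 0, q = 2/3 ↦ 0  <
p = 0, q = 1 ↦ 0  <
p = 1/3, q = 0 ↦ 0  <
p = 1/3, q = 1/3 ↦ 1/3  <
p = 1/3, q = 2/3 ↦ 1/3  <
p = 1/3, q = 1 ↦ 1/3  <
p = 2/3, q = 0 ↦ 0  <
p = 2/3, q = 1/3 ↦ 1/3  <
p = 2/3, q = 2/3 ↦ 2/3  <
p = 2/3, q = 1 ↦ 2/3  <
p = 1, q = 0 ↦ 0  <
p = 1, q = 1/3 ↦ 1/3  <
p = 1, q = 2/3 ↦ 2/3  <
p = 1, q = 1 ↦ 1  ≥
So 1 of the 16 assignments meets the threshold.

1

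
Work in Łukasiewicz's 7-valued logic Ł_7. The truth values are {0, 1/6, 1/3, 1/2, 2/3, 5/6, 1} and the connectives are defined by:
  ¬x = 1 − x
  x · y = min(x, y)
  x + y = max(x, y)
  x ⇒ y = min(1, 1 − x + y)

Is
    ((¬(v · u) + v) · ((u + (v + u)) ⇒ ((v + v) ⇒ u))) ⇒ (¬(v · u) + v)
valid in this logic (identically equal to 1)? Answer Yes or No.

At u = 1/2, v = 2/3, for instance:
v · u = 2/3 · 1/2 = 1/2
¬(v · u) = ¬1/2 = 1/2
¬(v · u) + v = 1/2 + 2/3 = 2/3
v + u = 2/3 + 1/2 = 2/3
u + (v + u) = 1/2 + 2/3 = 2/3
v + v = 2/3 + 2/3 = 2/3
(v + v) ⇒ u = 2/3 ⇒ 1/2 = 5/6
(u + (v + u)) ⇒ ((v + v) ⇒ u) = 2/3 ⇒ 5/6 = 1
(¬(v · u) + v) · ((u + (v + u)) ⇒ ((v + v) ⇒ u)) = 2/3 · 1 = 2/3
((¬(v · u) + v) · ((u + (v + u)) ⇒ ((v + v) ⇒ u))) ⇒ (¬(v · u) + v) = 2/3 ⇒ 2/3 = 1
and checking the remaining 48 assignments likewise gives ≥ 1 in every case.

Yes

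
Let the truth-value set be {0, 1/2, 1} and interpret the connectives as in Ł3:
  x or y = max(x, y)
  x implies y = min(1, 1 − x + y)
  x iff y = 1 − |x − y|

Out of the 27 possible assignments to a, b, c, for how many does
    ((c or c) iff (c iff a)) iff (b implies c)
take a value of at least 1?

11

value 1: 11 assignments (counts)
value 1/2: 11 assignments
value 0: 5 assignments
So 11 of the 27 assignments meet the threshold.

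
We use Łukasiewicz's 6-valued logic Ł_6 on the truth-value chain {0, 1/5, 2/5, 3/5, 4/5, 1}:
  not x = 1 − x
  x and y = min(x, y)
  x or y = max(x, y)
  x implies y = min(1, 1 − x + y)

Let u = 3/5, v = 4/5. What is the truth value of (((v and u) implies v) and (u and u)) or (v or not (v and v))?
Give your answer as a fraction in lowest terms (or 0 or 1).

4/5

v and u = 4/5 and 3/5 = 3/5
(v and u) implies v = 3/5 implies 4/5 = 1
u and u = 3/5 and 3/5 = 3/5
((v and u) implies v) and (u and u) = 1 and 3/5 = 3/5
v and v = 4/5 and 4/5 = 4/5
not (v and v) = not 4/5 = 1/5
v or not (v and v) = 4/5 or 1/5 = 4/5
(((v and u) implies v) and (u and u)) or (v or not (v and v)) = 3/5 or 4/5 = 4/5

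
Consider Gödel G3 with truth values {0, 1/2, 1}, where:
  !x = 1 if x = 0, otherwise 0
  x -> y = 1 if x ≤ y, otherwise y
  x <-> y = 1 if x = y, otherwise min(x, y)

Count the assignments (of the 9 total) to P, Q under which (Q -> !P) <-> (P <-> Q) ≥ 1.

P = 0, Q = 0 ↦ 1  ≥
P = 0, Q = 1/2 ↦ 0  <
P = 0, Q = 1 ↦ 0  <
P = 1/2, Q = 0 ↦ 0  <
P = 1/2, Q = 1/2 ↦ 0  <
P = 1/2, Q = 1 ↦ 0  <
P = 1, Q = 0 ↦ 0  <
P = 1, Q = 1/2 ↦ 0  <
P = 1, Q = 1 ↦ 0  <
So 1 of the 9 assignments meets the threshold.

1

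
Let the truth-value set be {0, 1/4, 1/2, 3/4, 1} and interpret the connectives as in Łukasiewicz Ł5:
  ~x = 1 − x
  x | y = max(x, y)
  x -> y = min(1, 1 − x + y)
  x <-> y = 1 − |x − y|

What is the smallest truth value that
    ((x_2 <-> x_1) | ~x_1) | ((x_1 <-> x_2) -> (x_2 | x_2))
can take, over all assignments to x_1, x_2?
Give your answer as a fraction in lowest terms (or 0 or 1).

Take x_1 = 1/2, x_2 = 0:
x_2 <-> x_1 = 0 <-> 1/2 = 1/2
~x_1 = ~1/2 = 1/2
(x_2 <-> x_1) | ~x_1 = 1/2 | 1/2 = 1/2
x_1 <-> x_2 = 1/2 <-> 0 = 1/2
x_2 | x_2 = 0 | 0 = 0
(x_1 <-> x_2) -> (x_2 | x_2) = 1/2 -> 0 = 1/2
((x_2 <-> x_1) | ~x_1) | ((x_1 <-> x_2) -> (x_2 | x_2)) = 1/2 | 1/2 = 1/2
No assignment yields a value below 1/2, so this is the minimum.

1/2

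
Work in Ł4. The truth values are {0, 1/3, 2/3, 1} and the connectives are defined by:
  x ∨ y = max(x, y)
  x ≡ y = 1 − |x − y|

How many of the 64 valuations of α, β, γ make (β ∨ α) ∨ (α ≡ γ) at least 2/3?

58

value 1: 37 assignments (counts)
value 2/3: 21 assignments (counts)
value 1/3: 5 assignments
value 0: 1 assignment
So 58 of the 64 assignments meet the threshold.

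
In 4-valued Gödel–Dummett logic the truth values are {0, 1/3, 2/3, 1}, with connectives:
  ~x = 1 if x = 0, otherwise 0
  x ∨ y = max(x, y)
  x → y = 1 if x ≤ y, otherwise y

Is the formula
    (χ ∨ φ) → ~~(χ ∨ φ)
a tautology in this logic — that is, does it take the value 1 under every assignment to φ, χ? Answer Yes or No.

Yes

φ = 0, χ = 0 ↦ 1
φ = 0, χ = 1/3 ↦ 1
φ = 0, χ = 2/3 ↦ 1
φ = 0, χ = 1 ↦ 1
φ = 1/3, χ = 0 ↦ 1
φ = 1/3, χ = 1/3 ↦ 1
φ = 1/3, χ = 2/3 ↦ 1
φ = 1/3, χ = 1 ↦ 1
φ = 2/3, χ = 0 ↦ 1
φ = 2/3, χ = 1/3 ↦ 1
φ = 2/3, χ = 2/3 ↦ 1
φ = 2/3, χ = 1 ↦ 1
φ = 1, χ = 0 ↦ 1
φ = 1, χ = 1/3 ↦ 1
φ = 1, χ = 2/3 ↦ 1
φ = 1, χ = 1 ↦ 1
Every assignment gives a value ≥ 1.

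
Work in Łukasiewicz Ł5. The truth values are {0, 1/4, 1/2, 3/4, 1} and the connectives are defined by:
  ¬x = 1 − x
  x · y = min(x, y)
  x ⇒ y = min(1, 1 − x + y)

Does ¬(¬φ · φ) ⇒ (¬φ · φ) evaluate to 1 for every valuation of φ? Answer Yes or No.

No

Counterexample: take φ = 0.
¬φ = ¬0 = 1
¬φ · φ = 1 · 0 = 0
¬(¬φ · φ) = ¬0 = 1
¬φ = ¬0 = 1
¬φ · φ = 1 · 0 = 0
¬(¬φ · φ) ⇒ (¬φ · φ) = 1 ⇒ 0 = 0
This gives 0 ≠ 1.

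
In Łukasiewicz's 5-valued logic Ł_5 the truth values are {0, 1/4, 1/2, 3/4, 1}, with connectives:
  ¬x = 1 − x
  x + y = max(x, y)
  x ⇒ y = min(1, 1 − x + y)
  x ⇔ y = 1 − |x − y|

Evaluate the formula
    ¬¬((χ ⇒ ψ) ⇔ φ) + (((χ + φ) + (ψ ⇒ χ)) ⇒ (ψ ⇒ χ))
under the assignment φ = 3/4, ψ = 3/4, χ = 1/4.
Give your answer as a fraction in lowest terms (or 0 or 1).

χ ⇒ ψ = 1/4 ⇒ 3/4 = 1
(χ ⇒ ψ) ⇔ φ = 1 ⇔ 3/4 = 3/4
¬((χ ⇒ ψ) ⇔ φ) = ¬3/4 = 1/4
¬¬((χ ⇒ ψ) ⇔ φ) = ¬1/4 = 3/4
χ + φ = 1/4 + 3/4 = 3/4
ψ ⇒ χ = 3/4 ⇒ 1/4 = 1/2
(χ + φ) + (ψ ⇒ χ) = 3/4 + 1/2 = 3/4
ψ ⇒ χ = 3/4 ⇒ 1/4 = 1/2
((χ + φ) + (ψ ⇒ χ)) ⇒ (ψ ⇒ χ) = 3/4 ⇒ 1/2 = 3/4
¬¬((χ ⇒ ψ) ⇔ φ) + (((χ + φ) + (ψ ⇒ χ)) ⇒ (ψ ⇒ χ)) = 3/4 + 3/4 = 3/4

3/4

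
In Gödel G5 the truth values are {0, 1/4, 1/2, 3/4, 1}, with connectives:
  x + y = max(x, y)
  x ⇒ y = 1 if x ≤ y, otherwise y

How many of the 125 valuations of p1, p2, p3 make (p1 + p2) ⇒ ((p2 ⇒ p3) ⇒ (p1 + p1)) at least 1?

value 1: 95 assignments (counts)
value 3/4: 1 assignment
value 1/2: 4 assignments
value 1/4: 9 assignments
value 0: 16 assignments
So 95 of the 125 assignments meet the threshold.

95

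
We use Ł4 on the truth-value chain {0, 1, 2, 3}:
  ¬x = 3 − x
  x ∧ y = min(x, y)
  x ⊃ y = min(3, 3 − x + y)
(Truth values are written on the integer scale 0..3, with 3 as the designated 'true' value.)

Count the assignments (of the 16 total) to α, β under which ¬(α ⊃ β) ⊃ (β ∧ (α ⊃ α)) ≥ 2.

α = 0, β = 0 ↦ 3  ≥
α = 0, β = 1 ↦ 3  ≥
α = 0, β = 2 ↦ 3  ≥
α = 0, β = 3 ↦ 3  ≥
α = 1, β = 0 ↦ 2  ≥
α = 1, β = 1 ↦ 3  ≥
α = 1, β = 2 ↦ 3  ≥
α = 1, β = 3 ↦ 3  ≥
α = 2, β = 0 ↦ 1  <
α = 2, β = 1 ↦ 3  ≥
α = 2, β = 2 ↦ 3  ≥
α = 2, β = 3 ↦ 3  ≥
α = 3, β = 0 ↦ 0  <
α = 3, β = 1 ↦ 2  ≥
α = 3, β = 2 ↦ 3  ≥
α = 3, β = 3 ↦ 3  ≥
So 14 of the 16 assignments meet the threshold.

14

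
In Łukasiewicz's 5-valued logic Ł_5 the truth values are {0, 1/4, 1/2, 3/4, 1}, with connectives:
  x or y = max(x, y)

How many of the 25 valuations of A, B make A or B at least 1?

9

value 1: 9 assignments (counts)
value 3/4: 7 assignments
value 1/2: 5 assignments
value 1/4: 3 assignments
value 0: 1 assignment
So 9 of the 25 assignments meet the threshold.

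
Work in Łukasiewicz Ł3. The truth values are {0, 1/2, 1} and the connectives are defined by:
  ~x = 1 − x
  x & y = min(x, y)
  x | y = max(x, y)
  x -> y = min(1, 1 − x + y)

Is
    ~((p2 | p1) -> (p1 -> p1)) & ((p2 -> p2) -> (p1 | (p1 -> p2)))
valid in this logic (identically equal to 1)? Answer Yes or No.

No

Counterexample: take p1 = 0, p2 = 0.
p2 | p1 = 0 | 0 = 0
p1 -> p1 = 0 -> 0 = 1
(p2 | p1) -> (p1 -> p1) = 0 -> 1 = 1
~((p2 | p1) -> (p1 -> p1)) = ~1 = 0
p2 -> p2 = 0 -> 0 = 1
p1 -> p2 = 0 -> 0 = 1
p1 | (p1 -> p2) = 0 | 1 = 1
(p2 -> p2) -> (p1 | (p1 -> p2)) = 1 -> 1 = 1
~((p2 | p1) -> (p1 -> p1)) & ((p2 -> p2) -> (p1 | (p1 -> p2))) = 0 & 1 = 0
This gives 0 ≠ 1.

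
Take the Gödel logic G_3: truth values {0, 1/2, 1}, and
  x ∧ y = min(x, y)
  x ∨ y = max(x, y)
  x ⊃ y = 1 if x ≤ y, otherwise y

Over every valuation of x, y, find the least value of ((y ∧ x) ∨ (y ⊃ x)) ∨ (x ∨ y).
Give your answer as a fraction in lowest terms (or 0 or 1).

Take x = 0, y = 1/2:
y ∧ x = 1/2 ∧ 0 = 0
y ⊃ x = 1/2 ⊃ 0 = 0
(y ∧ x) ∨ (y ⊃ x) = 0 ∨ 0 = 0
x ∨ y = 0 ∨ 1/2 = 1/2
((y ∧ x) ∨ (y ⊃ x)) ∨ (x ∨ y) = 0 ∨ 1/2 = 1/2
No assignment yields a value below 1/2, so this is the minimum.

1/2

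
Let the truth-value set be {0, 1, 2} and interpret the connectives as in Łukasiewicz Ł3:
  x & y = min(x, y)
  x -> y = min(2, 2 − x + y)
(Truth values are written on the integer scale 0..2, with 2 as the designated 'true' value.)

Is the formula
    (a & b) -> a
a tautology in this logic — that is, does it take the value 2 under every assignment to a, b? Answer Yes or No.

Yes

a = 0, b = 0 ↦ 2
a = 0, b = 1 ↦ 2
a = 0, b = 2 ↦ 2
a = 1, b = 0 ↦ 2
a = 1, b = 1 ↦ 2
a = 1, b = 2 ↦ 2
a = 2, b = 0 ↦ 2
a = 2, b = 1 ↦ 2
a = 2, b = 2 ↦ 2
Every assignment gives a value ≥ 2.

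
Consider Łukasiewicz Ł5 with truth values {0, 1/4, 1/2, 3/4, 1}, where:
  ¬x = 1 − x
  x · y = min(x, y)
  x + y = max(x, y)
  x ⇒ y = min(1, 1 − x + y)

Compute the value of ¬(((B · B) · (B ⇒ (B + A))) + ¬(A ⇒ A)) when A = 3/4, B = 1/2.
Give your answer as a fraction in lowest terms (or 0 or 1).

1/2

B · B = 1/2 · 1/2 = 1/2
B + A = 1/2 + 3/4 = 3/4
B ⇒ (B + A) = 1/2 ⇒ 3/4 = 1
(B · B) · (B ⇒ (B + A)) = 1/2 · 1 = 1/2
A ⇒ A = 3/4 ⇒ 3/4 = 1
¬(A ⇒ A) = ¬1 = 0
((B · B) · (B ⇒ (B + A))) + ¬(A ⇒ A) = 1/2 + 0 = 1/2
¬(((B · B) · (B ⇒ (B + A))) + ¬(A ⇒ A)) = ¬1/2 = 1/2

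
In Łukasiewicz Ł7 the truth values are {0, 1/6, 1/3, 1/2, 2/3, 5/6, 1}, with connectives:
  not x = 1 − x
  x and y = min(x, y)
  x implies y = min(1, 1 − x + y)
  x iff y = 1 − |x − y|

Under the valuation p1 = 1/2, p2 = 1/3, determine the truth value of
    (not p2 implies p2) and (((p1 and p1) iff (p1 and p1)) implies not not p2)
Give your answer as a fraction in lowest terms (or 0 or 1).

1/3

not p2 = not 1/3 = 2/3
not p2 implies p2 = 2/3 implies 1/3 = 2/3
p1 and p1 = 1/2 and 1/2 = 1/2
p1 and p1 = 1/2 and 1/2 = 1/2
(p1 and p1) iff (p1 and p1) = 1/2 iff 1/2 = 1
not p2 = not 1/3 = 2/3
not not p2 = not 2/3 = 1/3
((p1 and p1) iff (p1 and p1)) implies not not p2 = 1 implies 1/3 = 1/3
(not p2 implies p2) and (((p1 and p1) iff (p1 and p1)) implies not not p2) = 2/3 and 1/3 = 1/3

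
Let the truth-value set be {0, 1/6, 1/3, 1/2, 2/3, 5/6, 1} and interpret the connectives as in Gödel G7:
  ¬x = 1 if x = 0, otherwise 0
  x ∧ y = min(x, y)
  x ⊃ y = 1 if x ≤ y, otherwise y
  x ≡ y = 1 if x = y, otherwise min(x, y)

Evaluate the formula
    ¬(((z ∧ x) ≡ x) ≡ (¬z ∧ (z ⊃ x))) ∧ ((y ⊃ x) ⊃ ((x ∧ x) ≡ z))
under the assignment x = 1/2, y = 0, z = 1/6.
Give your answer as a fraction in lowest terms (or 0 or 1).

1/6

z ∧ x = 1/6 ∧ 1/2 = 1/6
(z ∧ x) ≡ x = 1/6 ≡ 1/2 = 1/6
¬z = ¬1/6 = 0
z ⊃ x = 1/6 ⊃ 1/2 = 1
¬z ∧ (z ⊃ x) = 0 ∧ 1 = 0
((z ∧ x) ≡ x) ≡ (¬z ∧ (z ⊃ x)) = 1/6 ≡ 0 = 0
¬(((z ∧ x) ≡ x) ≡ (¬z ∧ (z ⊃ x))) = ¬0 = 1
y ⊃ x = 0 ⊃ 1/2 = 1
x ∧ x = 1/2 ∧ 1/2 = 1/2
(x ∧ x) ≡ z = 1/2 ≡ 1/6 = 1/6
(y ⊃ x) ⊃ ((x ∧ x) ≡ z) = 1 ⊃ 1/6 = 1/6
¬(((z ∧ x) ≡ x) ≡ (¬z ∧ (z ⊃ x))) ∧ ((y ⊃ x) ⊃ ((x ∧ x) ≡ z)) = 1 ∧ 1/6 = 1/6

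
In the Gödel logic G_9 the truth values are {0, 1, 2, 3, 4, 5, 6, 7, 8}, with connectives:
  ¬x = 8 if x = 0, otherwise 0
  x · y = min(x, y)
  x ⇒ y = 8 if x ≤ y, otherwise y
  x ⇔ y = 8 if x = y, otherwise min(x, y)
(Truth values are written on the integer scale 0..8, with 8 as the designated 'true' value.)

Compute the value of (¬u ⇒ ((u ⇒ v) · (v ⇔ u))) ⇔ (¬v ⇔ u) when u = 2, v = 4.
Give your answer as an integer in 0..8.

¬u = ¬2 = 0
u ⇒ v = 2 ⇒ 4 = 8
v ⇔ u = 4 ⇔ 2 = 2
(u ⇒ v) · (v ⇔ u) = 8 · 2 = 2
¬u ⇒ ((u ⇒ v) · (v ⇔ u)) = 0 ⇒ 2 = 8
¬v = ¬4 = 0
¬v ⇔ u = 0 ⇔ 2 = 0
(¬u ⇒ ((u ⇒ v) · (v ⇔ u))) ⇔ (¬v ⇔ u) = 8 ⇔ 0 = 0

0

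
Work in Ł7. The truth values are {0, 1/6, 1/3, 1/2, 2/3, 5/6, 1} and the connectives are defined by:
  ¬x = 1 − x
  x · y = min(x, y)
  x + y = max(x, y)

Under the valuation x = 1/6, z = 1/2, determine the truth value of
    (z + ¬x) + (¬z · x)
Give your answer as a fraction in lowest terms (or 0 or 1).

5/6

¬x = ¬1/6 = 5/6
z + ¬x = 1/2 + 5/6 = 5/6
¬z = ¬1/2 = 1/2
¬z · x = 1/2 · 1/6 = 1/6
(z + ¬x) + (¬z · x) = 5/6 + 1/6 = 5/6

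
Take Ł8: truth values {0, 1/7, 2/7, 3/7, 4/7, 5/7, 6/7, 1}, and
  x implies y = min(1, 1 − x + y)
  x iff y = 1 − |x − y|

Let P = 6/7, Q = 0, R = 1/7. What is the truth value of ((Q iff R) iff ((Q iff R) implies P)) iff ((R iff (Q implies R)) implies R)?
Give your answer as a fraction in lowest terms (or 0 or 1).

Q iff R = 0 iff 1/7 = 6/7
Q iff R = 0 iff 1/7 = 6/7
(Q iff R) implies P = 6/7 implies 6/7 = 1
(Q iff R) iff ((Q iff R) implies P) = 6/7 iff 1 = 6/7
Q implies R = 0 implies 1/7 = 1
R iff (Q implies R) = 1/7 iff 1 = 1/7
(R iff (Q implies R)) implies R = 1/7 implies 1/7 = 1
((Q iff R) iff ((Q iff R) implies P)) iff ((R iff (Q implies R)) implies R) = 6/7 iff 1 = 6/7

6/7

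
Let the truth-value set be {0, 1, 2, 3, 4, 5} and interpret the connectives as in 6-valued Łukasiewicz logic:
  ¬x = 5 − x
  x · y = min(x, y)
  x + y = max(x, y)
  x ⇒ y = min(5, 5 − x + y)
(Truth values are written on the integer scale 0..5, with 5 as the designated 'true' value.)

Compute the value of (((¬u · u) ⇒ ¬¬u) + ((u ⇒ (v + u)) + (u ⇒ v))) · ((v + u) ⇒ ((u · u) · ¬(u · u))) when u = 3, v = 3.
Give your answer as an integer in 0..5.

¬u = ¬3 = 2
¬u · u = 2 · 3 = 2
¬u = ¬3 = 2
¬¬u = ¬2 = 3
(¬u · u) ⇒ ¬¬u = 2 ⇒ 3 = 5
v + u = 3 + 3 = 3
u ⇒ (v + u) = 3 ⇒ 3 = 5
u ⇒ v = 3 ⇒ 3 = 5
(u ⇒ (v + u)) + (u ⇒ v) = 5 + 5 = 5
((¬u · u) ⇒ ¬¬u) + ((u ⇒ (v + u)) + (u ⇒ v)) = 5 + 5 = 5
v + u = 3 + 3 = 3
u · u = 3 · 3 = 3
u · u = 3 · 3 = 3
¬(u · u) = ¬3 = 2
(u · u) · ¬(u · u) = 3 · 2 = 2
(v + u) ⇒ ((u · u) · ¬(u · u)) = 3 ⇒ 2 = 4
(((¬u · u) ⇒ ¬¬u) + ((u ⇒ (v + u)) + (u ⇒ v))) · ((v + u) ⇒ ((u · u) · ¬(u · u))) = 5 · 4 = 4

4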